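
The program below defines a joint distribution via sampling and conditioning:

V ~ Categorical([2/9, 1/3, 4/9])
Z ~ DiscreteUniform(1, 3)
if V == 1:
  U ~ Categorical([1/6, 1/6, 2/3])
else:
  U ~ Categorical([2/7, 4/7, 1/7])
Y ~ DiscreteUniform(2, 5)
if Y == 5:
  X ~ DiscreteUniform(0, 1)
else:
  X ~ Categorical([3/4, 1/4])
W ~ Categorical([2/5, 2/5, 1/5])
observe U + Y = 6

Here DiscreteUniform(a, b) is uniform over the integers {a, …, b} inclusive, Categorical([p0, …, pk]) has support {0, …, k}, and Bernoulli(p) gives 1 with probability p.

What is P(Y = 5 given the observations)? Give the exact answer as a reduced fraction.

Enumerate traces; 108 have nonzero weight after conditioning:
  (V=0, Z=1, U=1, Y=5, X=0, W=0) weight 2/945
  (V=0, Z=1, U=1, Y=5, X=0, W=1) weight 2/945
  (V=0, Z=1, U=1, Y=5, X=0, W=2) weight 1/945
  (V=0, Z=1, U=1, Y=5, X=1, W=0) weight 2/945
  (V=0, Z=1, U=1, Y=5, X=1, W=1) weight 2/945
  (V=0, Z=1, U=1, Y=5, X=1, W=2) weight 1/945
  (V=0, Z=1, U=2, Y=4, X=0, W=0) weight 1/1260
  (V=0, Z=1, U=2, Y=4, X=0, W=1) weight 1/1260
  … 100 more
Group by Y:
  weight(Y=4) = 5/63
  weight(Y=5) = 55/504
Total weight = 5/63 + 55/504 = 95/504
P(Y=4 | obs) = 5/63 / 95/504 = 8/19
P(Y=5 | obs) = 55/504 / 95/504 = 11/19

P(Y = 5 | obs) = 11/19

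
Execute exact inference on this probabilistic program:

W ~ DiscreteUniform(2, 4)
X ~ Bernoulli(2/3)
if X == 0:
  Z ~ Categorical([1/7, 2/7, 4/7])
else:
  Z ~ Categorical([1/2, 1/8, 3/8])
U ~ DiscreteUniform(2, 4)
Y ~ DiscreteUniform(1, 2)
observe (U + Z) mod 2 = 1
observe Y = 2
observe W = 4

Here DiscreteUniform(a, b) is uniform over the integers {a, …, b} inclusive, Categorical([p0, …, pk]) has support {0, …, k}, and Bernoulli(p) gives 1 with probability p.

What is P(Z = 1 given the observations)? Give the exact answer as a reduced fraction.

P(Z = 1 | obs) = 10/33

Enumerate traces; 8 have nonzero weight after conditioning:
  (W=4, X=0, Z=0, U=3, Y=2) weight 1/378
  (W=4, X=0, Z=1, U=2, Y=2) weight 1/189
  (W=4, X=0, Z=1, U=4, Y=2) weight 1/189
  (W=4, X=0, Z=2, U=3, Y=2) weight 2/189
  (W=4, X=1, Z=0, U=3, Y=2) weight 1/54
  (W=4, X=1, Z=1, U=2, Y=2) weight 1/216
  (W=4, X=1, Z=1, U=4, Y=2) weight 1/216
  (W=4, X=1, Z=2, U=3, Y=2) weight 1/72
Group by Z:
  weight(Z=0) = 4/189
  weight(Z=1) = 5/252
  weight(Z=2) = 37/1512
Total weight = 4/189 + 5/252 + 37/1512 = 11/168
P(Z=0 | obs) = 4/189 / 11/168 = 32/99
P(Z=1 | obs) = 5/252 / 11/168 = 10/33
P(Z=2 | obs) = 37/1512 / 11/168 = 37/99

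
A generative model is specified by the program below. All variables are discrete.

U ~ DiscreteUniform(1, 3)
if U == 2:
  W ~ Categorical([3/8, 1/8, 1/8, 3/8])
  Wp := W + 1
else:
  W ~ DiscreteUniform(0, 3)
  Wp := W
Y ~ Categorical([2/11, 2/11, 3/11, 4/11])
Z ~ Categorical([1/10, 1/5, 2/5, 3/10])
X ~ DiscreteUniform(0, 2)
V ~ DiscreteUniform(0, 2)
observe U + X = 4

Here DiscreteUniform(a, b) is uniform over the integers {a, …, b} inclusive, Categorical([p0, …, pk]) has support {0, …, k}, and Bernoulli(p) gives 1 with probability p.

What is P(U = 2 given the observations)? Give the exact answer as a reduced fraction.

Enumerate traces; 384 have nonzero weight after conditioning:
  (U=2, W=0, Y=0, Z=0, X=2, V=0) weight 1/3960
  (U=2, W=0, Y=0, Z=0, X=2, V=1) weight 1/3960
  (U=2, W=0, Y=0, Z=0, X=2, V=2) weight 1/3960
  (U=2, W=0, Y=0, Z=1, X=2, V=0) weight 1/1980
  (U=2, W=0, Y=0, Z=1, X=2, V=1) weight 1/1980
  (U=2, W=0, Y=0, Z=1, X=2, V=2) weight 1/1980
  (U=2, W=0, Y=0, Z=2, X=2, V=0) weight 1/990
  (U=2, W=0, Y=0, Z=2, X=2, V=1) weight 1/990
  (U=3, W=0, Y=0, Z=0, X=1, V=0) weight 1/5940
  … 375 more
Group by U:
  weight(U=2) = 1/9
  weight(U=3) = 1/9
Total weight = 1/9 + 1/9 = 2/9
P(U=2 | obs) = 1/9 / 2/9 = 1/2
P(U=3 | obs) = 1/9 / 2/9 = 1/2

P(U = 2 | obs) = 1/2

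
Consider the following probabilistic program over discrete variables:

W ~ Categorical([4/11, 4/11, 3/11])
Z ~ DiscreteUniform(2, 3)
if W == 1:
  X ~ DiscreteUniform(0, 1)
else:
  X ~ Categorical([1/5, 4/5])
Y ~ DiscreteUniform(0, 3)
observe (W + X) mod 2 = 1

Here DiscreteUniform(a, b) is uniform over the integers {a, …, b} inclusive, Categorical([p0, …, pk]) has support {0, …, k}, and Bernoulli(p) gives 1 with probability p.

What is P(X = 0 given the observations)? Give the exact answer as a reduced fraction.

P(X = 0 | obs) = 5/19

Enumerate traces; 24 have nonzero weight after conditioning:
  (W=0, Z=2, X=1, Y=0) weight 2/55
  (W=0, Z=2, X=1, Y=1) weight 2/55
  (W=0, Z=2, X=1, Y=2) weight 2/55
  (W=0, Z=2, X=1, Y=3) weight 2/55
  (W=0, Z=3, X=1, Y=0) weight 2/55
  (W=0, Z=3, X=1, Y=1) weight 2/55
  (W=0, Z=3, X=1, Y=2) weight 2/55
  (W=0, Z=3, X=1, Y=3) weight 2/55
  (W=1, Z=2, X=0, Y=0) weight 1/44
  … 15 more
Group by X:
  weight(X=0) = 2/11
  weight(X=1) = 28/55
Total weight = 2/11 + 28/55 = 38/55
P(X=0 | obs) = 2/11 / 38/55 = 5/19
P(X=1 | obs) = 28/55 / 38/55 = 14/19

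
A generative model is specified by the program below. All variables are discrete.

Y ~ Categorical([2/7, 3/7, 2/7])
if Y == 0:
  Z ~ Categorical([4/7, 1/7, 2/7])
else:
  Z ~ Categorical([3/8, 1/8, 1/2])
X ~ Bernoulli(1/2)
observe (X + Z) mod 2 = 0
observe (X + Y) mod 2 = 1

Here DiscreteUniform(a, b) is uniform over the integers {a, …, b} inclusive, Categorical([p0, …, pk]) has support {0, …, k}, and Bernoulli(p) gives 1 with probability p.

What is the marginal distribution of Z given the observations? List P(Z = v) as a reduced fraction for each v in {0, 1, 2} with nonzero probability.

P(Z=0) = 21/59, P(Z=1) = 10/59, P(Z=2) = 28/59

Enumerate traces; 4 have nonzero weight after conditioning:
  (Y=0, Z=1, X=1) weight 1/49
  (Y=1, Z=0, X=0) weight 9/112
  (Y=1, Z=2, X=0) weight 3/28
  (Y=2, Z=1, X=1) weight 1/56
Group by Z:
  weight(Z=0) = 9/112
  weight(Z=1) = 15/392
  weight(Z=2) = 3/28
Total weight = 9/112 + 15/392 + 3/28 = 177/784
P(Z=0 | obs) = 9/112 / 177/784 = 21/59
P(Z=1 | obs) = 15/392 / 177/784 = 10/59
P(Z=2 | obs) = 3/28 / 177/784 = 28/59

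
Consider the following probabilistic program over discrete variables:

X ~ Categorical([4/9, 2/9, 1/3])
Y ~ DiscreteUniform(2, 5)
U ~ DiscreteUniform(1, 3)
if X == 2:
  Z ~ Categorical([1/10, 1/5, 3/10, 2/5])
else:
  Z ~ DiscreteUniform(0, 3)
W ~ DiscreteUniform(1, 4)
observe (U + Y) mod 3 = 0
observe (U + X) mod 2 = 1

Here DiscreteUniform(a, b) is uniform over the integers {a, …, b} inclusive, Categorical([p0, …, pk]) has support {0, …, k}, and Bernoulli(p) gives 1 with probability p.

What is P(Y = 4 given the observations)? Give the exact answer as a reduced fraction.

Enumerate traces; 112 have nonzero weight after conditioning:
  (X=0, Y=2, U=1, Z=0, W=1) weight 1/432
  (X=0, Y=2, U=1, Z=0, W=2) weight 1/432
  (X=0, Y=2, U=1, Z=0, W=3) weight 1/432
  (X=0, Y=2, U=1, Z=0, W=4) weight 1/432
  (X=0, Y=2, U=1, Z=1, W=1) weight 1/432
  (X=0, Y=2, U=1, Z=1, W=2) weight 1/432
  (X=0, Y=2, U=1, Z=1, W=3) weight 1/432
  (X=0, Y=2, U=1, Z=1, W=4) weight 1/432
  (X=0, Y=3, U=3, Z=0, W=1) weight 1/432
  (X=0, Y=5, U=1, Z=0, W=1) weight 1/432
  … 102 more
Group by Y:
  weight(Y=2) = 7/108
  weight(Y=3) = 7/108
  weight(Y=4) = 1/54
  weight(Y=5) = 7/108
Total weight = 7/108 + 7/108 + 1/54 + 7/108 = 23/108
P(Y=2 | obs) = 7/108 / 23/108 = 7/23
P(Y=3 | obs) = 7/108 / 23/108 = 7/23
P(Y=4 | obs) = 1/54 / 23/108 = 2/23
P(Y=5 | obs) = 7/108 / 23/108 = 7/23

P(Y = 4 | obs) = 2/23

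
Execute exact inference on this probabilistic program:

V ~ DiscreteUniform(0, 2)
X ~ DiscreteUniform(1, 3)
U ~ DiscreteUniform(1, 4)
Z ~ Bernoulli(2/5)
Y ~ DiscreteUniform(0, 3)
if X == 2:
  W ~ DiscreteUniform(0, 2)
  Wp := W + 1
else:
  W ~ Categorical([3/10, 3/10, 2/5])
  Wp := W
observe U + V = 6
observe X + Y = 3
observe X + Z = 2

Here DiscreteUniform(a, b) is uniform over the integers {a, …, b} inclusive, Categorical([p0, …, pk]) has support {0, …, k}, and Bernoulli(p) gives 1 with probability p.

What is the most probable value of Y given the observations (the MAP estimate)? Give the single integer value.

argmax_v P(Y = v | obs) = 1

Enumerate traces; 6 have nonzero weight after conditioning:
  (V=2, X=1, U=4, Z=1, Y=2, W=0) weight 1/1200
  (V=2, X=1, U=4, Z=1, Y=2, W=1) weight 1/1200
  (V=2, X=1, U=4, Z=1, Y=2, W=2) weight 1/900
  (V=2, X=2, U=4, Z=0, Y=1, W=0) weight 1/720
  (V=2, X=2, U=4, Z=0, Y=1, W=1) weight 1/720
  (V=2, X=2, U=4, Z=0, Y=1, W=2) weight 1/720
Group by Y:
  weight(Y=1) = 1/240
  weight(Y=2) = 1/360
Total weight = 1/240 + 1/360 = 1/144
P(Y=1 | obs) = 1/240 / 1/144 = 3/5
P(Y=2 | obs) = 1/360 / 1/144 = 2/5
argmax = 1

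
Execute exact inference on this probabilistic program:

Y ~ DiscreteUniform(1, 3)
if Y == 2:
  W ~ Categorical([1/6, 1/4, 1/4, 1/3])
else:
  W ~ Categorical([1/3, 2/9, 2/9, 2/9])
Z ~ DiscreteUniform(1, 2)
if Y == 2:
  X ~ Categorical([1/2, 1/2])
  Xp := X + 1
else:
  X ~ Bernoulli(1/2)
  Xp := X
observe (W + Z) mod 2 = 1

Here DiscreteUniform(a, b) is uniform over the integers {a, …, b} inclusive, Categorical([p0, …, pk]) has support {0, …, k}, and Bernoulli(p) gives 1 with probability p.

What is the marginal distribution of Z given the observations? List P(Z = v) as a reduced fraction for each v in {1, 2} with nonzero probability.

Enumerate traces; 24 have nonzero weight after conditioning:
  (Y=1, W=0, Z=1, X=0) weight 1/36
  (Y=1, W=0, Z=1, X=1) weight 1/36
  (Y=1, W=1, Z=2, X=0) weight 1/54
  (Y=1, W=1, Z=2, X=1) weight 1/54
  (Y=1, W=2, Z=1, X=0) weight 1/54
  (Y=1, W=2, Z=1, X=1) weight 1/54
  (Y=1, W=3, Z=2, X=0) weight 1/54
  (Y=1, W=3, Z=2, X=1) weight 1/54
  … 16 more
Group by Z:
  weight(Z=1) = 55/216
  weight(Z=2) = 53/216
Total weight = 55/216 + 53/216 = 1/2
P(Z=1 | obs) = 55/216 / 1/2 = 55/108
P(Z=2 | obs) = 53/216 / 1/2 = 53/108

P(Z=1) = 55/108, P(Z=2) = 53/108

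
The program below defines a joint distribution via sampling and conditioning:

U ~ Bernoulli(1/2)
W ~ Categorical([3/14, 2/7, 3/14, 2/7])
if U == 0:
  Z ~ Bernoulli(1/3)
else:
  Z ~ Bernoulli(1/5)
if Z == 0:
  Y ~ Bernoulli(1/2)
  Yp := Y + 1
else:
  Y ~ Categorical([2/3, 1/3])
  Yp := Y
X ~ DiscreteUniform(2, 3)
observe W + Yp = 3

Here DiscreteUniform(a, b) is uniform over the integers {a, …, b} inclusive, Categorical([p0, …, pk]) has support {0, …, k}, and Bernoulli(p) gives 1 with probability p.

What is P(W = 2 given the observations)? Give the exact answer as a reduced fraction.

P(W = 2 | obs) = 123/319

Enumerate traces; 16 have nonzero weight after conditioning:
  (U=0, W=1, Z=0, Y=1, X=2) weight 1/42
  (U=0, W=1, Z=0, Y=1, X=3) weight 1/42
  (U=0, W=2, Z=0, Y=0, X=2) weight 1/56
  (U=0, W=2, Z=0, Y=0, X=3) weight 1/56
  (U=0, W=2, Z=1, Y=1, X=2) weight 1/168
  (U=0, W=2, Z=1, Y=1, X=3) weight 1/168
  (U=0, W=3, Z=1, Y=0, X=2) weight 1/63
  (U=0, W=3, Z=1, Y=0, X=3) weight 1/63
  … 8 more
Group by W:
  weight(W=1) = 11/105
  weight(W=2) = 41/420
  weight(W=3) = 16/315
Total weight = 11/105 + 41/420 + 16/315 = 319/1260
P(W=1 | obs) = 11/105 / 319/1260 = 12/29
P(W=2 | obs) = 41/420 / 319/1260 = 123/319
P(W=3 | obs) = 16/315 / 319/1260 = 64/319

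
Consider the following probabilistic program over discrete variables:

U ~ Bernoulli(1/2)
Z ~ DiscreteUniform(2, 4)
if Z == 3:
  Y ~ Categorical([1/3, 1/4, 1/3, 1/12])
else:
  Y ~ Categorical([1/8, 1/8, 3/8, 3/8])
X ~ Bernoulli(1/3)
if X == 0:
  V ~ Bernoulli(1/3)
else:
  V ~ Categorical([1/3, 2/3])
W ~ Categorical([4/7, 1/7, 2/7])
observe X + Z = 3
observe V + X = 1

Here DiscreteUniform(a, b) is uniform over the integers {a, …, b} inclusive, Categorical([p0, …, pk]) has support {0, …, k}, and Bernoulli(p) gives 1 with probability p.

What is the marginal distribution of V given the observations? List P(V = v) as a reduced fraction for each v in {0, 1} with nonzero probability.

P(V=0) = 1/3, P(V=1) = 2/3

Enumerate traces; 48 have nonzero weight after conditioning:
  (U=0, Z=2, Y=0, X=1, V=0, W=0) weight 1/756
  (U=0, Z=2, Y=0, X=1, V=0, W=1) weight 1/3024
  (U=0, Z=2, Y=0, X=1, V=0, W=2) weight 1/1512
  (U=0, Z=2, Y=1, X=1, V=0, W=0) weight 1/756
  (U=0, Z=2, Y=1, X=1, V=0, W=1) weight 1/3024
  (U=0, Z=2, Y=1, X=1, V=0, W=2) weight 1/1512
  (U=0, Z=2, Y=2, X=1, V=0, W=0) weight 1/252
  (U=0, Z=2, Y=2, X=1, V=0, W=1) weight 1/1008
  (U=0, Z=3, Y=0, X=0, V=1, W=0) weight 4/567
  … 39 more
Group by V:
  weight(V=0) = 1/27
  weight(V=1) = 2/27
Total weight = 1/27 + 2/27 = 1/9
P(V=0 | obs) = 1/27 / 1/9 = 1/3
P(V=1 | obs) = 2/27 / 1/9 = 2/3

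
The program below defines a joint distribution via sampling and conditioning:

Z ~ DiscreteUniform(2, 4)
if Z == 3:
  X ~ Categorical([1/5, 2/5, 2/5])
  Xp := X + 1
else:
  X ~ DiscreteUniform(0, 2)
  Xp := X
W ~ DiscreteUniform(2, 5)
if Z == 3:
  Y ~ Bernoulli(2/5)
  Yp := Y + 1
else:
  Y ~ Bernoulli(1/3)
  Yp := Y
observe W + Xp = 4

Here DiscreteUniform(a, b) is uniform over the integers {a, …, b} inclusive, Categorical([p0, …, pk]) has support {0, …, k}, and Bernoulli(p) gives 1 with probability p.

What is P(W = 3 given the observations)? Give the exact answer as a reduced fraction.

Enumerate traces; 16 have nonzero weight after conditioning:
  (Z=2, X=0, W=4, Y=0) weight 1/54
  (Z=2, X=0, W=4, Y=1) weight 1/108
  (Z=2, X=1, W=3, Y=0) weight 1/54
  (Z=2, X=1, W=3, Y=1) weight 1/108
  (Z=2, X=2, W=2, Y=0) weight 1/54
  (Z=2, X=2, W=2, Y=1) weight 1/108
  (Z=3, X=0, W=3, Y=0) weight 1/100
  (Z=3, X=0, W=3, Y=1) weight 1/150
  … 8 more
Group by W:
  weight(W=2) = 4/45
  weight(W=3) = 13/180
  weight(W=4) = 1/18
Total weight = 4/45 + 13/180 + 1/18 = 13/60
P(W=2 | obs) = 4/45 / 13/60 = 16/39
P(W=3 | obs) = 13/180 / 13/60 = 1/3
P(W=4 | obs) = 1/18 / 13/60 = 10/39

P(W = 3 | obs) = 1/3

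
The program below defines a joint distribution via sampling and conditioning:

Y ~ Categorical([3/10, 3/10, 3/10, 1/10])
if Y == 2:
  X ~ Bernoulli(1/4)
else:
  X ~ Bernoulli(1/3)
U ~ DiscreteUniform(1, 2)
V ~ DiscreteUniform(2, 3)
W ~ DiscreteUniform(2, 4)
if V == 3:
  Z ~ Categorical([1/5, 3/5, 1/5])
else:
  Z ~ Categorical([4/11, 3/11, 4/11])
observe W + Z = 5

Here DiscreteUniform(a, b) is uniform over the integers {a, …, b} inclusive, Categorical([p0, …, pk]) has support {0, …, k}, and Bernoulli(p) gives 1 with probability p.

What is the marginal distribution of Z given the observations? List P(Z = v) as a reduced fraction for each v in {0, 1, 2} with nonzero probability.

P(Z=1) = 48/79, P(Z=2) = 31/79

Enumerate traces; 64 have nonzero weight after conditioning:
  (Y=0, X=0, U=1, V=2, W=3, Z=2) weight 1/165
  (Y=0, X=0, U=1, V=2, W=4, Z=1) weight 1/220
  (Y=0, X=0, U=1, V=3, W=3, Z=2) weight 1/300
  (Y=0, X=0, U=1, V=3, W=4, Z=1) weight 1/100
  (Y=0, X=0, U=2, V=2, W=3, Z=2) weight 1/165
  (Y=0, X=0, U=2, V=2, W=4, Z=1) weight 1/220
  (Y=0, X=0, U=2, V=3, W=3, Z=2) weight 1/300
  (Y=0, X=0, U=2, V=3, W=4, Z=1) weight 1/100
  … 56 more
Group by Z:
  weight(Z=1) = 8/55
  weight(Z=2) = 31/330
Total weight = 8/55 + 31/330 = 79/330
P(Z=1 | obs) = 8/55 / 79/330 = 48/79
P(Z=2 | obs) = 31/330 / 79/330 = 31/79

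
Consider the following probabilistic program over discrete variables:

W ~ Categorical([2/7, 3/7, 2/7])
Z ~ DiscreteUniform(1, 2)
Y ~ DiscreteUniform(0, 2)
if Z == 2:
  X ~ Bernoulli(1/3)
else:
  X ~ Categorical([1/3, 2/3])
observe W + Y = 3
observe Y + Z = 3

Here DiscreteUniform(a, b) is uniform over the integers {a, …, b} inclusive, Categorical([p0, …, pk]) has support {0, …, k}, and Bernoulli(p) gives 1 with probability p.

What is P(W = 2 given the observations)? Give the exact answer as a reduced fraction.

Enumerate traces; 4 have nonzero weight after conditioning:
  (W=1, Z=1, Y=2, X=0) weight 1/42
  (W=1, Z=1, Y=2, X=1) weight 1/21
  (W=2, Z=2, Y=1, X=0) weight 2/63
  (W=2, Z=2, Y=1, X=1) weight 1/63
Group by W:
  weight(W=1) = 1/14
  weight(W=2) = 1/21
Total weight = 1/14 + 1/21 = 5/42
P(W=1 | obs) = 1/14 / 5/42 = 3/5
P(W=2 | obs) = 1/21 / 5/42 = 2/5

P(W = 2 | obs) = 2/5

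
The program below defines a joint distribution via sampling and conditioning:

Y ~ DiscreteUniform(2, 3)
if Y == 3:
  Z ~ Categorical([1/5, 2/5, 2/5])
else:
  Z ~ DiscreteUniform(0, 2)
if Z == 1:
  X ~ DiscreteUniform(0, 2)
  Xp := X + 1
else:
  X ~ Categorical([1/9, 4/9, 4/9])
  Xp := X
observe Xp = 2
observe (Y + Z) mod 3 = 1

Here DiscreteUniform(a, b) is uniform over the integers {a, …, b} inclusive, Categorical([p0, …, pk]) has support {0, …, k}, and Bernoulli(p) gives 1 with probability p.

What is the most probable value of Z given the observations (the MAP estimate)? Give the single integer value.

Enumerate traces; 2 have nonzero weight after conditioning:
  (Y=2, Z=2, X=2) weight 2/27
  (Y=3, Z=1, X=1) weight 1/15
Group by Z:
  weight(Z=1) = 1/15
  weight(Z=2) = 2/27
Total weight = 1/15 + 2/27 = 19/135
P(Z=1 | obs) = 1/15 / 19/135 = 9/19
P(Z=2 | obs) = 2/27 / 19/135 = 10/19
argmax = 2

argmax_v P(Z = v | obs) = 2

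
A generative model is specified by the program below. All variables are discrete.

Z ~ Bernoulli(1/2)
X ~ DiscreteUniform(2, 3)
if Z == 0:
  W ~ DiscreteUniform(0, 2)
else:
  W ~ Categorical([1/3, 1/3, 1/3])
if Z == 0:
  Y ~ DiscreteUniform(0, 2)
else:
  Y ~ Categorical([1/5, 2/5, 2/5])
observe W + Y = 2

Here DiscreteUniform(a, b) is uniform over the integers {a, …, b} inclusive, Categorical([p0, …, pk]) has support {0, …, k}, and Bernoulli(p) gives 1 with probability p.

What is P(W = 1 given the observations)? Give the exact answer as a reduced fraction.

Enumerate traces; 12 have nonzero weight after conditioning:
  (Z=0, X=2, W=0, Y=2) weight 1/36
  (Z=0, X=2, W=1, Y=1) weight 1/36
  (Z=0, X=2, W=2, Y=0) weight 1/36
  (Z=0, X=3, W=0, Y=2) weight 1/36
  (Z=0, X=3, W=1, Y=1) weight 1/36
  (Z=0, X=3, W=2, Y=0) weight 1/36
  (Z=1, X=2, W=0, Y=2) weight 1/30
  (Z=1, X=2, W=1, Y=1) weight 1/30
  … 4 more
Group by W:
  weight(W=0) = 11/90
  weight(W=1) = 11/90
  weight(W=2) = 4/45
Total weight = 11/90 + 11/90 + 4/45 = 1/3
P(W=0 | obs) = 11/90 / 1/3 = 11/30
P(W=1 | obs) = 11/90 / 1/3 = 11/30
P(W=2 | obs) = 4/45 / 1/3 = 4/15

P(W = 1 | obs) = 11/30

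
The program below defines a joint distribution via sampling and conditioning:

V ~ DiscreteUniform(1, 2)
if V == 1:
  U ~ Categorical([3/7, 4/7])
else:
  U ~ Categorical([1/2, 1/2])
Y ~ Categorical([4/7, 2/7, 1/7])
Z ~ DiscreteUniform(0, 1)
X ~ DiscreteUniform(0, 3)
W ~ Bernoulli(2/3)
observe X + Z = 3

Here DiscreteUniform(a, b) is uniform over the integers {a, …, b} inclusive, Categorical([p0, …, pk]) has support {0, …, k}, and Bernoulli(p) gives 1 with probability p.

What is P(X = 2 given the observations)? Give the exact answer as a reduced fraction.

P(X = 2 | obs) = 1/2

Enumerate traces; 48 have nonzero weight after conditioning:
  (V=1, U=0, Y=0, Z=0, X=3, W=0) weight 1/196
  (V=1, U=0, Y=0, Z=0, X=3, W=1) weight 1/98
  (V=1, U=0, Y=0, Z=1, X=2, W=0) weight 1/196
  (V=1, U=0, Y=0, Z=1, X=2, W=1) weight 1/98
  (V=1, U=0, Y=1, Z=0, X=3, W=0) weight 1/392
  (V=1, U=0, Y=1, Z=0, X=3, W=1) weight 1/196
  (V=1, U=0, Y=1, Z=1, X=2, W=0) weight 1/392
  (V=1, U=0, Y=1, Z=1, X=2, W=1) weight 1/196
  … 40 more
Group by X:
  weight(X=2) = 1/8
  weight(X=3) = 1/8
Total weight = 1/8 + 1/8 = 1/4
P(X=2 | obs) = 1/8 / 1/4 = 1/2
P(X=3 | obs) = 1/8 / 1/4 = 1/2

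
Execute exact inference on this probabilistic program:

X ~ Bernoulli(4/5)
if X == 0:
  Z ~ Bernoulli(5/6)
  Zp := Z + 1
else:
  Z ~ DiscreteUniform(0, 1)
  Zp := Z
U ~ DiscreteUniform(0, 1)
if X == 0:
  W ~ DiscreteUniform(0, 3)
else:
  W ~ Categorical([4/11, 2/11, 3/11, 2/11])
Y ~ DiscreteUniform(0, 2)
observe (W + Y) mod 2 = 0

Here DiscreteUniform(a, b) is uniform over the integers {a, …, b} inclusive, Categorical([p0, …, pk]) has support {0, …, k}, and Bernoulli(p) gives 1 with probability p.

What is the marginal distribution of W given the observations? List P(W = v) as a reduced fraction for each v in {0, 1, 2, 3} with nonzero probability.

Enumerate traces; 48 have nonzero weight after conditioning:
  (X=0, Z=0, U=0, W=0, Y=0) weight 1/720
  (X=0, Z=0, U=0, W=0, Y=2) weight 1/720
  (X=0, Z=0, U=0, W=1, Y=1) weight 1/720
  (X=0, Z=0, U=0, W=2, Y=0) weight 1/720
  (X=0, Z=0, U=0, W=2, Y=2) weight 1/720
  (X=0, Z=0, U=0, W=3, Y=1) weight 1/720
  (X=0, Z=0, U=1, W=0, Y=0) weight 1/720
  (X=0, Z=0, U=1, W=0, Y=2) weight 1/720
  … 40 more
Group by W:
  weight(W=0) = 5/22
  weight(W=1) = 43/660
  weight(W=2) = 59/330
  weight(W=3) = 43/660
Total weight = 5/22 + 43/660 + 59/330 + 43/660 = 59/110
P(W=0 | obs) = 5/22 / 59/110 = 25/59
P(W=1 | obs) = 43/660 / 59/110 = 43/354
P(W=2 | obs) = 59/330 / 59/110 = 1/3
P(W=3 | obs) = 43/660 / 59/110 = 43/354

P(W=0) = 25/59, P(W=1) = 43/354, P(W=2) = 1/3, P(W=3) = 43/354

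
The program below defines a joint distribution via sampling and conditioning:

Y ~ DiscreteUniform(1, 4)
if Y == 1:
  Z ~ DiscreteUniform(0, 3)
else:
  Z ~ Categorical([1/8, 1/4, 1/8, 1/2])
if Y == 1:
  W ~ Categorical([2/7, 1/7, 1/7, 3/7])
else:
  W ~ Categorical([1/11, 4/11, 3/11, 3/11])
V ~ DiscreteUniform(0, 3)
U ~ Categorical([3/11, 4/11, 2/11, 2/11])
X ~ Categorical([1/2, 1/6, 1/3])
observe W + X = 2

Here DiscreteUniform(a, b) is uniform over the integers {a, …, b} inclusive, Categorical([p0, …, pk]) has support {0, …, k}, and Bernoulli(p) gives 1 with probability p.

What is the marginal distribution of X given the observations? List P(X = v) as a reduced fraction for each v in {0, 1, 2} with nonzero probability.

P(X=0) = 222/403, P(X=1) = 95/403, P(X=2) = 86/403

Enumerate traces; 768 have nonzero weight after conditioning:
  (Y=1, Z=0, W=0, V=0, U=0, X=2) weight 1/2464
  (Y=1, Z=0, W=0, V=0, U=1, X=2) weight 1/1848
  (Y=1, Z=0, W=0, V=0, U=2, X=2) weight 1/3696
  (Y=1, Z=0, W=0, V=0, U=3, X=2) weight 1/3696
  (Y=1, Z=0, W=0, V=1, U=0, X=2) weight 1/2464
  (Y=1, Z=0, W=0, V=1, U=1, X=2) weight 1/1848
  (Y=1, Z=0, W=0, V=1, U=2, X=2) weight 1/3696
  (Y=1, Z=0, W=0, V=1, U=3, X=2) weight 1/3696
  (Y=1, Z=0, W=1, V=0, U=0, X=1) weight 1/9856
  (Y=1, Z=0, W=2, V=0, U=0, X=0) weight 3/9856
  … 758 more
Group by X:
  weight(X=0) = 37/308
  weight(X=1) = 95/1848
  weight(X=2) = 43/924
Total weight = 37/308 + 95/1848 + 43/924 = 403/1848
P(X=0 | obs) = 37/308 / 403/1848 = 222/403
P(X=1 | obs) = 95/1848 / 403/1848 = 95/403
P(X=2 | obs) = 43/924 / 403/1848 = 86/403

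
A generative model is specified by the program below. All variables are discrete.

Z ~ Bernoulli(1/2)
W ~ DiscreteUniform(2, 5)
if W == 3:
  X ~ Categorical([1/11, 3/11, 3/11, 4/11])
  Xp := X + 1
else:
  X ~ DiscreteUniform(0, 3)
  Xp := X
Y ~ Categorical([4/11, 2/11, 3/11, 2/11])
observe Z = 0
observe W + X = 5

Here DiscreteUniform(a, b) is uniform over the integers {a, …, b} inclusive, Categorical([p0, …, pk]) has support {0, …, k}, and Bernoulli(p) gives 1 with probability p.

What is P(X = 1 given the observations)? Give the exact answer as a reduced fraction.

Enumerate traces; 16 have nonzero weight after conditioning:
  (Z=0, W=2, X=3, Y=0) weight 1/88
  (Z=0, W=2, X=3, Y=1) weight 1/176
  (Z=0, W=2, X=3, Y=2) weight 3/352
  (Z=0, W=2, X=3, Y=3) weight 1/176
  (Z=0, W=3, X=2, Y=0) weight 3/242
  (Z=0, W=3, X=2, Y=1) weight 3/484
  (Z=0, W=3, X=2, Y=2) weight 9/968
  (Z=0, W=3, X=2, Y=3) weight 3/484
  (Z=0, W=4, X=1, Y=0) weight 1/88
  (Z=0, W=5, X=0, Y=0) weight 1/88
  … 6 more
Group by X:
  weight(X=0) = 1/32
  weight(X=1) = 1/32
  weight(X=2) = 3/88
  weight(X=3) = 1/32
Total weight = 1/32 + 1/32 + 3/88 + 1/32 = 45/352
P(X=0 | obs) = 1/32 / 45/352 = 11/45
P(X=1 | obs) = 1/32 / 45/352 = 11/45
P(X=2 | obs) = 3/88 / 45/352 = 4/15
P(X=3 | obs) = 1/32 / 45/352 = 11/45

P(X = 1 | obs) = 11/45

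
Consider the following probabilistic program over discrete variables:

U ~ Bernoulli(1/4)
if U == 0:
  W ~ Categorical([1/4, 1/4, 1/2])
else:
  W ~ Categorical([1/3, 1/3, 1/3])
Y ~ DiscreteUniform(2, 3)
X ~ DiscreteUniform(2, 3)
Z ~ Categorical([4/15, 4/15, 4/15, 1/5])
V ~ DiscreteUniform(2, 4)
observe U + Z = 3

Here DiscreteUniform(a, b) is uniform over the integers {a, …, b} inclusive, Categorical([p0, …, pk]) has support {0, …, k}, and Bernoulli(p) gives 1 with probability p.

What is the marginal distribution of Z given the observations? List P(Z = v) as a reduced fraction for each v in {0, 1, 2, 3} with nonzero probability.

Enumerate traces; 72 have nonzero weight after conditioning:
  (U=0, W=0, Y=2, X=2, Z=3, V=2) weight 1/320
  (U=0, W=0, Y=2, X=2, Z=3, V=3) weight 1/320
  (U=0, W=0, Y=2, X=2, Z=3, V=4) weight 1/320
  (U=0, W=0, Y=2, X=3, Z=3, V=2) weight 1/320
  (U=0, W=0, Y=2, X=3, Z=3, V=3) weight 1/320
  (U=0, W=0, Y=2, X=3, Z=3, V=4) weight 1/320
  (U=0, W=0, Y=3, X=2, Z=3, V=2) weight 1/320
  (U=0, W=0, Y=3, X=2, Z=3, V=3) weight 1/320
  (U=1, W=0, Y=2, X=2, Z=2, V=2) weight 1/540
  … 63 more
Group by Z:
  weight(Z=2) = 1/15
  weight(Z=3) = 3/20
Total weight = 1/15 + 3/20 = 13/60
P(Z=2 | obs) = 1/15 / 13/60 = 4/13
P(Z=3 | obs) = 3/20 / 13/60 = 9/13

P(Z=2) = 4/13, P(Z=3) = 9/13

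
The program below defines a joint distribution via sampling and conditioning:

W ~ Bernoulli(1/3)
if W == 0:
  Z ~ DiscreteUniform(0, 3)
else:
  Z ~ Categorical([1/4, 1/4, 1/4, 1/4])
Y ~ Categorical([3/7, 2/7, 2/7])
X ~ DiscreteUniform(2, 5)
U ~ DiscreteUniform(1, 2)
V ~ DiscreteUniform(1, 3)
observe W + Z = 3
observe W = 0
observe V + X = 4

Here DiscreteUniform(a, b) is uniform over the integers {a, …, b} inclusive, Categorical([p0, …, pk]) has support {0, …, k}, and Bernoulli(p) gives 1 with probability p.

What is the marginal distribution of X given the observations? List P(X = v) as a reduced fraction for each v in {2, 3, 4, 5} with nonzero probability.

P(X=2) = 1/2, P(X=3) = 1/2

Enumerate traces; 12 have nonzero weight after conditioning:
  (W=0, Z=3, Y=0, X=2, U=1, V=2) weight 1/336
  (W=0, Z=3, Y=0, X=2, U=2, V=2) weight 1/336
  (W=0, Z=3, Y=0, X=3, U=1, V=1) weight 1/336
  (W=0, Z=3, Y=0, X=3, U=2, V=1) weight 1/336
  (W=0, Z=3, Y=1, X=2, U=1, V=2) weight 1/504
  (W=0, Z=3, Y=1, X=2, U=2, V=2) weight 1/504
  (W=0, Z=3, Y=1, X=3, U=1, V=1) weight 1/504
  (W=0, Z=3, Y=1, X=3, U=2, V=1) weight 1/504
  … 4 more
Group by X:
  weight(X=2) = 1/72
  weight(X=3) = 1/72
Total weight = 1/72 + 1/72 = 1/36
P(X=2 | obs) = 1/72 / 1/36 = 1/2
P(X=3 | obs) = 1/72 / 1/36 = 1/2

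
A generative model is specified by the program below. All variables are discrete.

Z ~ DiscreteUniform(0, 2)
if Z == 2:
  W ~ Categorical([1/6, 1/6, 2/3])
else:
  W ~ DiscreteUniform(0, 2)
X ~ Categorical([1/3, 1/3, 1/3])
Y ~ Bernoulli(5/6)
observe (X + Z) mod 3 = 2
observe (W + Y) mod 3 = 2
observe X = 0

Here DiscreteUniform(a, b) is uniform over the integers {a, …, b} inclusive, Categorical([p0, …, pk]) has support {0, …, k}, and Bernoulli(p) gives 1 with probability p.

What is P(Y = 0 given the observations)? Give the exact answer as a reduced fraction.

Enumerate traces; 2 have nonzero weight after conditioning:
  (Z=2, W=1, X=0, Y=1) weight 5/324
  (Z=2, W=2, X=0, Y=0) weight 1/81
Group by Y:
  weight(Y=0) = 1/81
  weight(Y=1) = 5/324
Total weight = 1/81 + 5/324 = 1/36
P(Y=0 | obs) = 1/81 / 1/36 = 4/9
P(Y=1 | obs) = 5/324 / 1/36 = 5/9

P(Y = 0 | obs) = 4/9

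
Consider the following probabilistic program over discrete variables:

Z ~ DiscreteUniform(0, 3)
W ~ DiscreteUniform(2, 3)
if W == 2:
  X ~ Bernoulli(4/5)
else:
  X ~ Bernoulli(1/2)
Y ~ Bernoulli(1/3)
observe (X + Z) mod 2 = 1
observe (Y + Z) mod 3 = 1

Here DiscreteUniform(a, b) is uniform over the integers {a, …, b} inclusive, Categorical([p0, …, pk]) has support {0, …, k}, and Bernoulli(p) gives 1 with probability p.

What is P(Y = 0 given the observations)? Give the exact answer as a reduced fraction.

P(Y = 0 | obs) = 7/17

Enumerate traces; 6 have nonzero weight after conditioning:
  (Z=0, W=2, X=1, Y=1) weight 1/30
  (Z=0, W=3, X=1, Y=1) weight 1/48
  (Z=1, W=2, X=0, Y=0) weight 1/60
  (Z=1, W=3, X=0, Y=0) weight 1/24
  (Z=3, W=2, X=0, Y=1) weight 1/120
  (Z=3, W=3, X=0, Y=1) weight 1/48
Group by Y:
  weight(Y=0) = 7/120
  weight(Y=1) = 1/12
Total weight = 7/120 + 1/12 = 17/120
P(Y=0 | obs) = 7/120 / 17/120 = 7/17
P(Y=1 | obs) = 1/12 / 17/120 = 10/17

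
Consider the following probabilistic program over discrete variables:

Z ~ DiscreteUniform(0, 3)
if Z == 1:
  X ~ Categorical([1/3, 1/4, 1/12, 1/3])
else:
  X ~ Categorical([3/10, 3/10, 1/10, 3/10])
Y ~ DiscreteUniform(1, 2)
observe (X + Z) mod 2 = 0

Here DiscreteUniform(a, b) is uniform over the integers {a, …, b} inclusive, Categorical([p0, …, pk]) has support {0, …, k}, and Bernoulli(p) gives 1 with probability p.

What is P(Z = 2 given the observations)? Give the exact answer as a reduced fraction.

P(Z = 2 | obs) = 24/119

Enumerate traces; 16 have nonzero weight after conditioning:
  (Z=0, X=0, Y=1) weight 3/80
  (Z=0, X=0, Y=2) weight 3/80
  (Z=0, X=2, Y=1) weight 1/80
  (Z=0, X=2, Y=2) weight 1/80
  (Z=1, X=1, Y=1) weight 1/32
  (Z=1, X=1, Y=2) weight 1/32
  (Z=1, X=3, Y=1) weight 1/24
  (Z=1, X=3, Y=2) weight 1/24
  (Z=2, X=0, Y=1) weight 3/80
  (Z=3, X=1, Y=1) weight 3/80
  … 6 more
Group by Z:
  weight(Z=0) = 1/10
  weight(Z=1) = 7/48
  weight(Z=2) = 1/10
  weight(Z=3) = 3/20
Total weight = 1/10 + 7/48 + 1/10 + 3/20 = 119/240
P(Z=0 | obs) = 1/10 / 119/240 = 24/119
P(Z=1 | obs) = 7/48 / 119/240 = 5/17
P(Z=2 | obs) = 1/10 / 119/240 = 24/119
P(Z=3 | obs) = 3/20 / 119/240 = 36/119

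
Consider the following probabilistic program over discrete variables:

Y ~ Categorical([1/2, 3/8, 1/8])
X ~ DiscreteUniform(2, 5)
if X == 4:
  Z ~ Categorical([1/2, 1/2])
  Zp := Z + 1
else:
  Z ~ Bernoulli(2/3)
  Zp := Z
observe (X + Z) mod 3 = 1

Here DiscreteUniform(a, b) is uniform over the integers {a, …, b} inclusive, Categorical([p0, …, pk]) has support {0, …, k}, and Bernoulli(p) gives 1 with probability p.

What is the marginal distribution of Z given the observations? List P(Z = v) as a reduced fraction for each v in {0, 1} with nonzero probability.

P(Z=0) = 3/7, P(Z=1) = 4/7

Enumerate traces; 6 have nonzero weight after conditioning:
  (Y=0, X=3, Z=1) weight 1/12
  (Y=0, X=4, Z=0) weight 1/16
  (Y=1, X=3, Z=1) weight 1/16
  (Y=1, X=4, Z=0) weight 3/64
  (Y=2, X=3, Z=1) weight 1/48
  (Y=2, X=4, Z=0) weight 1/64
Group by Z:
  weight(Z=0) = 1/8
  weight(Z=1) = 1/6
Total weight = 1/8 + 1/6 = 7/24
P(Z=0 | obs) = 1/8 / 7/24 = 3/7
P(Z=1 | obs) = 1/6 / 7/24 = 4/7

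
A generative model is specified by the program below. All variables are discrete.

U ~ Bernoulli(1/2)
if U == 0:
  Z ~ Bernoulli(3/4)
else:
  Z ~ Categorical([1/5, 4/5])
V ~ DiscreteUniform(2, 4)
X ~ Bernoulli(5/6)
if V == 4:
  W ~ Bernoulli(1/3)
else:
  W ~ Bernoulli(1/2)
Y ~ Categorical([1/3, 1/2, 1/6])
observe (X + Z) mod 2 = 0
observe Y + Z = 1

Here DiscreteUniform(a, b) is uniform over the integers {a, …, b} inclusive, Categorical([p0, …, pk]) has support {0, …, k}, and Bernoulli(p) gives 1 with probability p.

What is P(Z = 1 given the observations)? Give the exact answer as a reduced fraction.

Enumerate traces; 24 have nonzero weight after conditioning:
  (U=0, Z=0, V=2, X=0, W=0, Y=1) weight 1/576
  (U=0, Z=0, V=2, X=0, W=1, Y=1) weight 1/576
  (U=0, Z=0, V=3, X=0, W=0, Y=1) weight 1/576
  (U=0, Z=0, V=3, X=0, W=1, Y=1) weight 1/576
  (U=0, Z=0, V=4, X=0, W=0, Y=1) weight 1/432
  (U=0, Z=0, V=4, X=0, W=1, Y=1) weight 1/864
  (U=0, Z=1, V=2, X=1, W=0, Y=0) weight 5/288
  (U=0, Z=1, V=2, X=1, W=1, Y=0) weight 5/288
  … 16 more
Group by Z:
  weight(Z=0) = 3/160
  weight(Z=1) = 31/144
Total weight = 3/160 + 31/144 = 337/1440
P(Z=0 | obs) = 3/160 / 337/1440 = 27/337
P(Z=1 | obs) = 31/144 / 337/1440 = 310/337

P(Z = 1 | obs) = 310/337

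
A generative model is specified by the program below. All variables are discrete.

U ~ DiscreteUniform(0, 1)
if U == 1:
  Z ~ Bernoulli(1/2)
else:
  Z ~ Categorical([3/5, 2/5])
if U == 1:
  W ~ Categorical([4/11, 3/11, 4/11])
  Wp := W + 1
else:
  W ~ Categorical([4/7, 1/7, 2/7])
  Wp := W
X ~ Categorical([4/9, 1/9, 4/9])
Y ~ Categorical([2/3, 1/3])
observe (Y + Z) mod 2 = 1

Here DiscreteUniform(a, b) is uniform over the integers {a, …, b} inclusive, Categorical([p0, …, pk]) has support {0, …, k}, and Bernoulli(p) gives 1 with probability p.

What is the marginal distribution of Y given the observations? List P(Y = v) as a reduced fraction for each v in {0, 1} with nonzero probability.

P(Y=0) = 18/29, P(Y=1) = 11/29

Enumerate traces; 36 have nonzero weight after conditioning:
  (U=0, Z=0, W=0, X=0, Y=1) weight 8/315
  (U=0, Z=0, W=0, X=1, Y=1) weight 2/315
  (U=0, Z=0, W=0, X=2, Y=1) weight 8/315
  (U=0, Z=0, W=1, X=0, Y=1) weight 2/315
  (U=0, Z=0, W=1, X=1, Y=1) weight 1/630
  (U=0, Z=0, W=1, X=2, Y=1) weight 2/315
  (U=0, Z=0, W=2, X=0, Y=1) weight 4/315
  (U=0, Z=0, W=2, X=1, Y=1) weight 1/315
  (U=0, Z=1, W=0, X=0, Y=0) weight 32/945
  … 27 more
Group by Y:
  weight(Y=0) = 3/10
  weight(Y=1) = 11/60
Total weight = 3/10 + 11/60 = 29/60
P(Y=0 | obs) = 3/10 / 29/60 = 18/29
P(Y=1 | obs) = 11/60 / 29/60 = 11/29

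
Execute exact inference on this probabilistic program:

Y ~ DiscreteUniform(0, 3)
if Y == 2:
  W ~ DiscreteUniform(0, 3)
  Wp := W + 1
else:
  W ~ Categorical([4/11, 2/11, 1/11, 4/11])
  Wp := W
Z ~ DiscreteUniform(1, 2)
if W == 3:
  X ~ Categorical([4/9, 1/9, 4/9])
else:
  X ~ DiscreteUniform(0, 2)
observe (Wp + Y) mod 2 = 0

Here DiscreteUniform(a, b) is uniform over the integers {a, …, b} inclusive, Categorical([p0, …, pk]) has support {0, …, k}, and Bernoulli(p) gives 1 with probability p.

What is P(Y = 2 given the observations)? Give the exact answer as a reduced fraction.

Enumerate traces; 48 have nonzero weight after conditioning:
  (Y=0, W=0, Z=1, X=0) weight 1/66
  (Y=0, W=0, Z=1, X=1) weight 1/66
  (Y=0, W=0, Z=1, X=2) weight 1/66
  (Y=0, W=0, Z=2, X=0) weight 1/66
  (Y=0, W=0, Z=2, X=1) weight 1/66
  (Y=0, W=0, Z=2, X=2) weight 1/66
  (Y=0, W=2, Z=1, X=0) weight 1/264
  (Y=0, W=2, Z=1, X=1) weight 1/264
  (Y=1, W=1, Z=1, X=0) weight 1/132
  (Y=2, W=1, Z=1, X=0) weight 1/96
  … 38 more
Group by Y:
  weight(Y=0) = 5/44
  weight(Y=1) = 3/22
  weight(Y=2) = 1/8
  weight(Y=3) = 3/22
Total weight = 5/44 + 3/22 + 1/8 + 3/22 = 45/88
P(Y=0 | obs) = 5/44 / 45/88 = 2/9
P(Y=1 | obs) = 3/22 / 45/88 = 4/15
P(Y=2 | obs) = 1/8 / 45/88 = 11/45
P(Y=3 | obs) = 3/22 / 45/88 = 4/15

P(Y = 2 | obs) = 11/45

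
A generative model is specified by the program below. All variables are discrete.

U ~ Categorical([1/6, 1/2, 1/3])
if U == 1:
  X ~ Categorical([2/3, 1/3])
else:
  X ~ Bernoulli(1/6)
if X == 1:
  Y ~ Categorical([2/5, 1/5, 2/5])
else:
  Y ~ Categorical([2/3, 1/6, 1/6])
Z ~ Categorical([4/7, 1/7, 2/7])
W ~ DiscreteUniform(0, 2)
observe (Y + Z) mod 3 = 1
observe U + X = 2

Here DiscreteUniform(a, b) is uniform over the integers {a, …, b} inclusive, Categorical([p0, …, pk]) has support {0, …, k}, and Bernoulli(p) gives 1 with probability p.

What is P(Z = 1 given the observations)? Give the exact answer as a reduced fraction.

Enumerate traces; 18 have nonzero weight after conditioning:
  (U=1, X=1, Y=0, Z=1, W=0) weight 1/315
  (U=1, X=1, Y=0, Z=1, W=1) weight 1/315
  (U=1, X=1, Y=0, Z=1, W=2) weight 1/315
  (U=1, X=1, Y=1, Z=0, W=0) weight 2/315
  (U=1, X=1, Y=1, Z=0, W=1) weight 2/315
  (U=1, X=1, Y=1, Z=0, W=2) weight 2/315
  (U=1, X=1, Y=2, Z=2, W=0) weight 2/315
  (U=1, X=1, Y=2, Z=2, W=1) weight 2/315
  … 10 more
Group by Z:
  weight(Z=0) = 43/945
  weight(Z=1) = 34/945
  weight(Z=2) = 61/1890
Total weight = 43/945 + 34/945 + 61/1890 = 43/378
P(Z=0 | obs) = 43/945 / 43/378 = 2/5
P(Z=1 | obs) = 34/945 / 43/378 = 68/215
P(Z=2 | obs) = 61/1890 / 43/378 = 61/215

P(Z = 1 | obs) = 68/215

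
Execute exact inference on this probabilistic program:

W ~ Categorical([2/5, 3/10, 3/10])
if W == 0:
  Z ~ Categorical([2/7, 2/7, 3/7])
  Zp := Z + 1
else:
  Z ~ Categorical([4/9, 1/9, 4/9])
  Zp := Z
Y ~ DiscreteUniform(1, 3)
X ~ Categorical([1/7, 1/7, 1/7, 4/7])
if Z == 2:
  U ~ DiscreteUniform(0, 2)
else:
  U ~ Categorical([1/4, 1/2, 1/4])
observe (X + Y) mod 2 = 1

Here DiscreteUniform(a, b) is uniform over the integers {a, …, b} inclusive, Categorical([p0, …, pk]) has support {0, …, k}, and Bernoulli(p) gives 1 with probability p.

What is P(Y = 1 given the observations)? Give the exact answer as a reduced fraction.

P(Y = 1 | obs) = 2/9

Enumerate traces; 162 have nonzero weight after conditioning:
  (W=0, Z=0, Y=1, X=0, U=0) weight 1/735
  (W=0, Z=0, Y=1, X=0, U=1) weight 2/735
  (W=0, Z=0, Y=1, X=0, U=2) weight 1/735
  (W=0, Z=0, Y=1, X=2, U=0) weight 1/735
  (W=0, Z=0, Y=1, X=2, U=1) weight 2/735
  (W=0, Z=0, Y=1, X=2, U=2) weight 1/735
  (W=0, Z=0, Y=2, X=1, U=0) weight 1/735
  (W=0, Z=0, Y=2, X=1, U=1) weight 2/735
  (W=0, Z=0, Y=3, X=0, U=0) weight 1/735
  … 153 more
Group by Y:
  weight(Y=1) = 2/21
  weight(Y=2) = 5/21
  weight(Y=3) = 2/21
Total weight = 2/21 + 5/21 + 2/21 = 3/7
P(Y=1 | obs) = 2/21 / 3/7 = 2/9
P(Y=2 | obs) = 5/21 / 3/7 = 5/9
P(Y=3 | obs) = 2/21 / 3/7 = 2/9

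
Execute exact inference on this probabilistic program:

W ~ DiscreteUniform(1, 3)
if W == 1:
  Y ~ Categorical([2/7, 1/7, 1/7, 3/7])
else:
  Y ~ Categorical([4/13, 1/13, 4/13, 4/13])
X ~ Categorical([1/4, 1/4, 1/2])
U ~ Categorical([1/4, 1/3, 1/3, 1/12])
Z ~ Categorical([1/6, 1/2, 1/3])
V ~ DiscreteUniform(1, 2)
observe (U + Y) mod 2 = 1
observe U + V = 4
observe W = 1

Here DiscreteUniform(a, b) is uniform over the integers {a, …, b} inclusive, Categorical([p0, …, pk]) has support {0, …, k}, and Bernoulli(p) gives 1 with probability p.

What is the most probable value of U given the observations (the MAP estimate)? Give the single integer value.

argmax_v P(U = v | obs) = 2

Enumerate traces; 36 have nonzero weight after conditioning:
  (W=1, Y=0, X=0, U=3, Z=0, V=1) weight 1/6048
  (W=1, Y=0, X=0, U=3, Z=1, V=1) weight 1/2016
  (W=1, Y=0, X=0, U=3, Z=2, V=1) weight 1/3024
  (W=1, Y=0, X=1, U=3, Z=0, V=1) weight 1/6048
  (W=1, Y=0, X=1, U=3, Z=1, V=1) weight 1/2016
  (W=1, Y=0, X=1, U=3, Z=2, V=1) weight 1/3024
  (W=1, Y=0, X=2, U=3, Z=0, V=1) weight 1/3024
  (W=1, Y=0, X=2, U=3, Z=1, V=1) weight 1/1008
  (W=1, Y=1, X=0, U=2, Z=0, V=2) weight 1/3024
  … 27 more
Group by U:
  weight(U=2) = 2/63
  weight(U=3) = 1/168
Total weight = 2/63 + 1/168 = 19/504
P(U=2 | obs) = 2/63 / 19/504 = 16/19
P(U=3 | obs) = 1/168 / 19/504 = 3/19
argmax = 2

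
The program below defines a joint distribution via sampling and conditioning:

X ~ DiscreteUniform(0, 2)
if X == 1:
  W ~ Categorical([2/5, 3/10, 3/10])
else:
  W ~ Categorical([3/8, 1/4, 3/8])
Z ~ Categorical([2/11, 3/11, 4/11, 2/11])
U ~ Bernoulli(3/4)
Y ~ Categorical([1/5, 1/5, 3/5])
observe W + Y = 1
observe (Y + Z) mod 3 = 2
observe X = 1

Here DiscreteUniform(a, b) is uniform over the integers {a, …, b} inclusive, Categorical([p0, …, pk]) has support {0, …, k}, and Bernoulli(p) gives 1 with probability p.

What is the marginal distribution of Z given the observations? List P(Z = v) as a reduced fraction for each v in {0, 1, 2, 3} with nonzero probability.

Enumerate traces; 4 have nonzero weight after conditioning:
  (X=1, W=0, Z=1, U=0, Y=1) weight 1/550
  (X=1, W=0, Z=1, U=1, Y=1) weight 3/550
  (X=1, W=1, Z=2, U=0, Y=0) weight 1/550
  (X=1, W=1, Z=2, U=1, Y=0) weight 3/550
Group by Z:
  weight(Z=1) = 2/275
  weight(Z=2) = 2/275
Total weight = 2/275 + 2/275 = 4/275
P(Z=1 | obs) = 2/275 / 4/275 = 1/2
P(Z=2 | obs) = 2/275 / 4/275 = 1/2

P(Z=1) = 1/2, P(Z=2) = 1/2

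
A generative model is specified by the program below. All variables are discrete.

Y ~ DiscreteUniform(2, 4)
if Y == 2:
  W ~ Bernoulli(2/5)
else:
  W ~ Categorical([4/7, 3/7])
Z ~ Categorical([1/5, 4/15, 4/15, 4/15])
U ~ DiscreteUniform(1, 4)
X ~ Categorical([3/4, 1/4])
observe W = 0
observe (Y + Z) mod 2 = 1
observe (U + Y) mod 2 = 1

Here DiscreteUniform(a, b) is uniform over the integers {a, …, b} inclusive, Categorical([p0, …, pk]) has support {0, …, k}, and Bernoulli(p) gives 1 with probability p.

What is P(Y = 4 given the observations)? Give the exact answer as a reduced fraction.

Enumerate traces; 24 have nonzero weight after conditioning:
  (Y=2, W=0, Z=1, U=1, X=0) weight 1/100
  (Y=2, W=0, Z=1, U=1, X=1) weight 1/300
  (Y=2, W=0, Z=1, U=3, X=0) weight 1/100
  (Y=2, W=0, Z=1, U=3, X=1) weight 1/300
  (Y=2, W=0, Z=3, U=1, X=0) weight 1/100
  (Y=2, W=0, Z=3, U=1, X=1) weight 1/300
  (Y=2, W=0, Z=3, U=3, X=0) weight 1/100
  (Y=2, W=0, Z=3, U=3, X=1) weight 1/300
  (Y=3, W=0, Z=0, U=2, X=0) weight 1/140
  (Y=4, W=0, Z=1, U=1, X=0) weight 1/105
  … 14 more
Group by Y:
  weight(Y=2) = 4/75
  weight(Y=3) = 2/45
  weight(Y=4) = 16/315
Total weight = 4/75 + 2/45 + 16/315 = 26/175
P(Y=2 | obs) = 4/75 / 26/175 = 14/39
P(Y=3 | obs) = 2/45 / 26/175 = 35/117
P(Y=4 | obs) = 16/315 / 26/175 = 40/117

P(Y = 4 | obs) = 40/117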